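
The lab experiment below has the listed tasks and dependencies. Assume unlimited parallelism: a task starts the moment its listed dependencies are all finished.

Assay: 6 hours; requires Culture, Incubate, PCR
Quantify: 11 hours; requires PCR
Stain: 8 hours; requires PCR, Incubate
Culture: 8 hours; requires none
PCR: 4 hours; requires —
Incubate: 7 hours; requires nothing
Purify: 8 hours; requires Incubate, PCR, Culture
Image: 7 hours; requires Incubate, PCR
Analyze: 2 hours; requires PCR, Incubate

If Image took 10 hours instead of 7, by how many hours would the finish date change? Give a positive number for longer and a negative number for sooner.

1

As given, the longest chain is Culture→Purify = 8+8 = 16, so the finish is 16 hours.
Image is off the critical path — its longest chain is 14 hours, giving 2 of slack.
The binding chain switches to Incubate→Image = 7+10 = 17; finish 17 hours.
Change in finish: 17 − 16 = +1 hours.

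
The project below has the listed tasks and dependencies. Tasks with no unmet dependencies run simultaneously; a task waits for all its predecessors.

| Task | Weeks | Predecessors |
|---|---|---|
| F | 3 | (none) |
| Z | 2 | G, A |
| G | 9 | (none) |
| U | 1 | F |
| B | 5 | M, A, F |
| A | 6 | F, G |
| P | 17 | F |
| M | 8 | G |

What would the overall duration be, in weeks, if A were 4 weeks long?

The binding path is G→M→B = 9+8+5 = 22; finish at 22 weeks.
The longest path through A is only 20 weeks, so A has float 2.
That remains the longest chain; total 22 weeks.

22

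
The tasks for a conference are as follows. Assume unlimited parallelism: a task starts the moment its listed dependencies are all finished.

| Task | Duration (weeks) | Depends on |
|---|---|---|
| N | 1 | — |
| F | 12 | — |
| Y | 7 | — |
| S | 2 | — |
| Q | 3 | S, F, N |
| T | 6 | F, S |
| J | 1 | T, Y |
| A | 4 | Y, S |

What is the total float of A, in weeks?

Critical path: F→T→J = 12+6+1 = 19, so the finish is 19 weeks.
Longest path through A: 11 weeks (earliest finish 11, latest finish 19).
Float = 19 − 11 = 8.

8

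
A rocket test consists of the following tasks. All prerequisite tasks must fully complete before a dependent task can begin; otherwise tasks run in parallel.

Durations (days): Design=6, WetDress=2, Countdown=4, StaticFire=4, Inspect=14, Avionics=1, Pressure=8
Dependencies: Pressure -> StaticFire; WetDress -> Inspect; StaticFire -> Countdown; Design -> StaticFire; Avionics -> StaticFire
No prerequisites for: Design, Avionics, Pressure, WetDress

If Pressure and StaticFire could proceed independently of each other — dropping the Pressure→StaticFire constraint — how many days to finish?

16

With the dependency in place, Pressure→StaticFire→Countdown = 8+4+4 = 16 sets the finish at 16 days.
Without Pressure→StaticFire, StaticFire's earliest start moves from 8 to 6.
After: WetDress→Inspect = 2+14 = 16 → 16 days.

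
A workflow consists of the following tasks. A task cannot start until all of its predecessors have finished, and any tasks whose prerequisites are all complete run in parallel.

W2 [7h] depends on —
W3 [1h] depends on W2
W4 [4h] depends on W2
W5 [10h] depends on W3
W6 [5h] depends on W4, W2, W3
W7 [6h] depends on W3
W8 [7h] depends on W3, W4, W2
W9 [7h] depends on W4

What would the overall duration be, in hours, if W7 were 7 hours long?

As given, the longest chain is W2→W3→W5 = 7+1+10 = 18, so the finish is 18 hours.
W7 is off the critical path — its longest chain is 14 hours, giving 4 of slack.
The critical path is still W2→W3→W5; finish is now 18 hours.

18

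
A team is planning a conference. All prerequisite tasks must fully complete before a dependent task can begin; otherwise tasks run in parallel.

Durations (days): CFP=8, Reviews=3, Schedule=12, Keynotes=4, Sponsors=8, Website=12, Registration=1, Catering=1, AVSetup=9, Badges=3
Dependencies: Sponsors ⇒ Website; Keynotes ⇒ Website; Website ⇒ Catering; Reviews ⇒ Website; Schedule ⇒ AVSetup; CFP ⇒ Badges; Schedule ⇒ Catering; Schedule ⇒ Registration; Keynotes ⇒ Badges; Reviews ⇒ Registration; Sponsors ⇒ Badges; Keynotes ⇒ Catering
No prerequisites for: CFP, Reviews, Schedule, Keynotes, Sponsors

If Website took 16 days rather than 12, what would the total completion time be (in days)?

Critical path before the change: Sponsors→Website→Catering = 8+12+1 = 21 giving 21 days.
Website is on the critical path; changing it to 16 makes that path 25 days.
The critical path is still Sponsors→Website→Catering; finish is now 25 days.

25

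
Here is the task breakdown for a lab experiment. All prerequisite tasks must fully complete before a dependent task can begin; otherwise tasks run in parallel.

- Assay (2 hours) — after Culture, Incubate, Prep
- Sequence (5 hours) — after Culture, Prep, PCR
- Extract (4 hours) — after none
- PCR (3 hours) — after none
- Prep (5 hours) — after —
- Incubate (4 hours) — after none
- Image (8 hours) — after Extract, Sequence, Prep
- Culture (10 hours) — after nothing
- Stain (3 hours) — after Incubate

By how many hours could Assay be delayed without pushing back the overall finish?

11

The longest chain is Culture→Sequence→Image = 10+5+8 = 23; overall finish 23 hours.
Longest path through Assay: 12 hours (earliest finish 12, latest finish 23).
Float = 23 − 12 = 11.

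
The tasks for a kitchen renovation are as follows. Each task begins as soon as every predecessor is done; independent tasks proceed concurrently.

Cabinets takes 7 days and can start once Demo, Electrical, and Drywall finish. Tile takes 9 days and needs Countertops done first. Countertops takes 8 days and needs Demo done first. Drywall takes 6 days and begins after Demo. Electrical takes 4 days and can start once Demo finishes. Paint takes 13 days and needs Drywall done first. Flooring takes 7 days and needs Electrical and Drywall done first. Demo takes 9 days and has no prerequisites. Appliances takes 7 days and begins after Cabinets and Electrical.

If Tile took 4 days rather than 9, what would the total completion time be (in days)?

29

Critical path before the change: Demo→Drywall→Cabinets→Appliances = 9+6+7+7 = 29 giving 29 days.
Tile is off the critical path — its longest chain is 26 days, giving 3 of slack.
The critical path is still Demo→Drywall→Cabinets→Appliances; finish is now 29 days.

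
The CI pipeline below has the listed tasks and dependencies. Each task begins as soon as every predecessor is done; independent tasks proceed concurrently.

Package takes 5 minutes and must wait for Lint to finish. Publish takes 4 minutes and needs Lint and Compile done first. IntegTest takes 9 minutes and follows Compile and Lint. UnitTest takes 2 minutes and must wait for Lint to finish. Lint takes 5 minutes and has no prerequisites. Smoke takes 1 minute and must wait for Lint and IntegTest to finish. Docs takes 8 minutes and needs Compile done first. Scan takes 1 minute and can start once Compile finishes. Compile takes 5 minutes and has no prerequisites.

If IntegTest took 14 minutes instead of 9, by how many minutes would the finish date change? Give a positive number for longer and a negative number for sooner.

5

As given, the longest chain is Compile→IntegTest→Smoke = 5+9+1 = 15, so the finish is 15 minutes.
Since IntegTest is critical, the +5 change carries straight to that chain (now 20 minutes).
The critical path is still Compile→IntegTest→Smoke; finish is now 20 minutes.
Change in finish: 20 − 15 = +5 minutes.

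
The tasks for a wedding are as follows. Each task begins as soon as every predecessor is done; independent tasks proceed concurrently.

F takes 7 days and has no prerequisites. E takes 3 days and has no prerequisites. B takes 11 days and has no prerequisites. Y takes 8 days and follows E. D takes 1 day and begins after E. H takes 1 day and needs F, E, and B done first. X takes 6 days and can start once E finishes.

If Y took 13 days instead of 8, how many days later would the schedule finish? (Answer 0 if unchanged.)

Actual critical path: B→H = 11+1 = 12 ⇒ 12 days.
The longest path through Y is only 11 days, so Y has float 1.
Now E→Y = 3+13 = 16 is longest, so the finish becomes 16 days.
Change in finish: 16 − 12 = +4 days.

4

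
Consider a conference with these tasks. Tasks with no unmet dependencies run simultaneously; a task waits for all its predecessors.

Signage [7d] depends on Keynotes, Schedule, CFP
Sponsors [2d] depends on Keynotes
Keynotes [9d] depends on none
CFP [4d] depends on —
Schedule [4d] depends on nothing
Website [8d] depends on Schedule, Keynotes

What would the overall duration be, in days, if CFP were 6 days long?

Critical path before the change: Keynotes→Website = 9+8 = 17 giving 17 days.
CFP is off the critical path — its longest chain is 11 days, giving 6 of slack.
No other chain overtakes it, so the finish is 17 days.

17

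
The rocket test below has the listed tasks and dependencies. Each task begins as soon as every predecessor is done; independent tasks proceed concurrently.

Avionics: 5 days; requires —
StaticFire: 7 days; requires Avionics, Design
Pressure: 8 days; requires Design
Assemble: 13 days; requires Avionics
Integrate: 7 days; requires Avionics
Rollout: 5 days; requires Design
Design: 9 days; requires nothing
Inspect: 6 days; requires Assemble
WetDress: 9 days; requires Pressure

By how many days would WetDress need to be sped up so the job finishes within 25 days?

1

Current finish: 26 days; target: 25.
WetDress is on every critical path, so each day cut from WetDress cuts the finish by one (this holds down to a finish of 24).
Need 26 − 25 = 1 day off WetDress → WetDress becomes 8 days, finish becomes 25.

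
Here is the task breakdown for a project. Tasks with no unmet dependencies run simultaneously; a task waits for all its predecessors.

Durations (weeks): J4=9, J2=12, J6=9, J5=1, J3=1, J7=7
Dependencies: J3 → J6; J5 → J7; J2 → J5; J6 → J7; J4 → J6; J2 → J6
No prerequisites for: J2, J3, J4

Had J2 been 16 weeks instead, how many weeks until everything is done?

As given, the longest chain is J2→J6→J7 = 12+9+7 = 28, so the finish is 28 weeks.
Since J2 is critical, the +4 change carries straight to that chain (now 32 weeks).
That remains the longest chain; total 32 weeks.

32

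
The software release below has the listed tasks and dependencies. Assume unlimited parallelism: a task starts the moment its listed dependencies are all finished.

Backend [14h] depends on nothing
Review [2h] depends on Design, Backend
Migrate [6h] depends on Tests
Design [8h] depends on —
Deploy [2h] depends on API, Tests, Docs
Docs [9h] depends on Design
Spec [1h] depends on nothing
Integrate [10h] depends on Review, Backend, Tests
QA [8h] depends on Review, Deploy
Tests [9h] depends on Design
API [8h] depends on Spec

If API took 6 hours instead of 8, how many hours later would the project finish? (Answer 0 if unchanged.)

0

Actual critical path: Design→Tests→Deploy→QA = 8+9+2+8 = 27 ⇒ 27 hours.
API is off the critical path — its longest chain is 19 hours, giving 8 of slack.
The critical path is still Design→Tests→Deploy→QA; finish is now 27 hours.
Change in finish: 27 − 27 = +0 hours.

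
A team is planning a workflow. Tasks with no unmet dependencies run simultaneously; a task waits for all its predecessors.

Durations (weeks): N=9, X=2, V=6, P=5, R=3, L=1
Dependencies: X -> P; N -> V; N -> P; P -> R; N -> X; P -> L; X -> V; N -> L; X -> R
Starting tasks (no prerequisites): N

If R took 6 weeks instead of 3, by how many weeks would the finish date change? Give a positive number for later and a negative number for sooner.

3

Critical path before the change: N→X→P→R = 9+2+5+3 = 19 giving 19 weeks.
Since R is critical, the +3 change carries straight to that chain (now 22 weeks).
No other chain overtakes it, so the finish is 22 weeks.
Change in finish: 22 − 19 = +3 weeks.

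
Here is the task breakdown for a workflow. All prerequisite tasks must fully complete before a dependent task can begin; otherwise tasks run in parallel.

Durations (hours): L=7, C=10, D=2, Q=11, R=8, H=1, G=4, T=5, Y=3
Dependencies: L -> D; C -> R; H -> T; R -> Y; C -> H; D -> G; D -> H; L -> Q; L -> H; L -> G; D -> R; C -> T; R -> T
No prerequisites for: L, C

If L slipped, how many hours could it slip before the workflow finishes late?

1

C→R→T = 10+8+5 = 23 sets the makespan at 23 hours.
L finishes as early as 7 and must finish by 8.
So L can slip 8 − 7 = 1 hour.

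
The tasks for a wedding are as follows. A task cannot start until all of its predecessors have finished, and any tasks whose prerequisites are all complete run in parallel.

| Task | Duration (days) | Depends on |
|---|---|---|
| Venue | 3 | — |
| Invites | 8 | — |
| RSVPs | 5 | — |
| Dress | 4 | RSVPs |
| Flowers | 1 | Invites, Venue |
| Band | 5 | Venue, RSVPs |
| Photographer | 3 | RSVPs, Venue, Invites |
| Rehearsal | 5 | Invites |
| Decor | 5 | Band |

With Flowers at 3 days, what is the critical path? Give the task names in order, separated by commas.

RSVPs, Band, Decor

As given, the longest chain is RSVPs→Band→Decor = 5+5+5 = 15, so the finish is 15 days.
Flowers has 6 days of float (longest path through it is 9).
The critical path is still RSVPs→Band→Decor; finish is now 15 days.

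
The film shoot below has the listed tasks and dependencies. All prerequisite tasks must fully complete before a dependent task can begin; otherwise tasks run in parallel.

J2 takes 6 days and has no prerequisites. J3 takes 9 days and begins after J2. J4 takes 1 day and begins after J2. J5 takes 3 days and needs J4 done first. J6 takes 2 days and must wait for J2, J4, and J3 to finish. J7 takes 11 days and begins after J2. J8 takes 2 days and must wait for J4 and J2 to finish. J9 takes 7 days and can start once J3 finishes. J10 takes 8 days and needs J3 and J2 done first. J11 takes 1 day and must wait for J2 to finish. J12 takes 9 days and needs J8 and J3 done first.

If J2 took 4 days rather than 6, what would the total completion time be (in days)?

Baseline: J2→J3→J12 = 6+9+9 = 24 → 24 days.
J2 is on the critical path; changing it to 4 makes that path 22 days.
No other chain overtakes it, so the finish is 22 days.

22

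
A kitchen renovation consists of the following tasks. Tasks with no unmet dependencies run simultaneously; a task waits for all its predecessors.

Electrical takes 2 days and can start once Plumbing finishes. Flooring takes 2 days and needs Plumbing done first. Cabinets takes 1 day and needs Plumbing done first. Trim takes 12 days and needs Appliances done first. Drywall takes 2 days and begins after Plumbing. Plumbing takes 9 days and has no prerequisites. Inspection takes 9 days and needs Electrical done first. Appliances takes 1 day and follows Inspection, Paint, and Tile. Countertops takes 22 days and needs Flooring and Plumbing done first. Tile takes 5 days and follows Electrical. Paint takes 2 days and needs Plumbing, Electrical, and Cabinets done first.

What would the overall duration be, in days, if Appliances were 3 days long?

Baseline: Plumbing→Electrical→Inspection→Appliances→Trim = 9+2+9+1+12 = 33 → 33 days.
Appliances lies on that path, so at 3 days the path becomes 35 days.
No other chain overtakes it, so the finish is 35 days.

35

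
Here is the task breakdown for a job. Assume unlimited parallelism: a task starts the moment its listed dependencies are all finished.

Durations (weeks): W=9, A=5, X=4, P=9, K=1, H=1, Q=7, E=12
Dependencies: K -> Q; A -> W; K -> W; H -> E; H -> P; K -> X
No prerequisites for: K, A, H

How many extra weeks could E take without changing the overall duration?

The longest chain is A→W = 5+9 = 14; overall finish 14 weeks.
E finishes as early as 13 and must finish by 14.
Float = 14 − 13 = 1.

1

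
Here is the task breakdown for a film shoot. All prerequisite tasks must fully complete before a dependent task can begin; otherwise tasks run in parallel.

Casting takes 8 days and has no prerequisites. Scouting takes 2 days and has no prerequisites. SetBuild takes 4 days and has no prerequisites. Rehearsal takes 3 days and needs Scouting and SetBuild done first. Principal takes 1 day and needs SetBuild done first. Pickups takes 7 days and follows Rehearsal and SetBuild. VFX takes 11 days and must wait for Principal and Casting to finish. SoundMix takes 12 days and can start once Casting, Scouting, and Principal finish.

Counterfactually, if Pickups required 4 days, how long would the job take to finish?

20

The binding path is Casting→SoundMix = 8+12 = 20; finish at 20 days.
Pickups is off the critical path — its longest chain is 14 days, giving 6 of slack.
The critical path is still Casting→SoundMix; finish is now 20 days.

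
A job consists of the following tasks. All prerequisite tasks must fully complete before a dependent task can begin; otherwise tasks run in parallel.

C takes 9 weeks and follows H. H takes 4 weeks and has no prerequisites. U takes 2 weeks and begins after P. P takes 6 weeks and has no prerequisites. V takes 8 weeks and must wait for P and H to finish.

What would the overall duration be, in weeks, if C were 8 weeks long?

The binding path is P→V = 6+8 = 14; finish at 14 weeks.
C has 1 week of float (longest path through it is 13).
That remains the longest chain; total 14 weeks.

14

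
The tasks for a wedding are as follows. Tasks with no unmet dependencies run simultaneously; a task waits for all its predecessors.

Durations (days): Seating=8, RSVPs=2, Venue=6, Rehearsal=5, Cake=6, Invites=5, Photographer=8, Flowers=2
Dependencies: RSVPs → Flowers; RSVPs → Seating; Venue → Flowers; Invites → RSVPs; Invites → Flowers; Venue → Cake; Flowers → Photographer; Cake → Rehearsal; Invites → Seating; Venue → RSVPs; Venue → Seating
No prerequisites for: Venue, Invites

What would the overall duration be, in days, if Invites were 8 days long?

20

Baseline: Venue→RSVPs→Flowers→Photographer = 6+2+2+8 = 18 → 18 days.
The longest path through Invites is only 17 days, so Invites has float 1.
Now Invites→RSVPs→Flowers→Photographer = 8+2+2+8 = 20 is longest, so the finish becomes 20 days.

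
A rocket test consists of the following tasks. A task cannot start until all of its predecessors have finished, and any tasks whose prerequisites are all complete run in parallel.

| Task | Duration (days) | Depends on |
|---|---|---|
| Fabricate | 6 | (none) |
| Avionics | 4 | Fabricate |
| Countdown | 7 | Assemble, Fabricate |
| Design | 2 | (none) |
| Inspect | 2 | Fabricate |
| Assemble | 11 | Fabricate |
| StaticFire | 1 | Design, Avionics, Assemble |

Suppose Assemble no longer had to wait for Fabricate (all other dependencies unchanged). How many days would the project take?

18

Original critical path: Fabricate→Assemble→Countdown = 6+11+7 = 24 ⇒ 24 days.
Without Fabricate→Assemble, Assemble's earliest start moves from 6 to 0.
New critical path: Assemble→Countdown = 11+7 = 18 ⇒ 18 days.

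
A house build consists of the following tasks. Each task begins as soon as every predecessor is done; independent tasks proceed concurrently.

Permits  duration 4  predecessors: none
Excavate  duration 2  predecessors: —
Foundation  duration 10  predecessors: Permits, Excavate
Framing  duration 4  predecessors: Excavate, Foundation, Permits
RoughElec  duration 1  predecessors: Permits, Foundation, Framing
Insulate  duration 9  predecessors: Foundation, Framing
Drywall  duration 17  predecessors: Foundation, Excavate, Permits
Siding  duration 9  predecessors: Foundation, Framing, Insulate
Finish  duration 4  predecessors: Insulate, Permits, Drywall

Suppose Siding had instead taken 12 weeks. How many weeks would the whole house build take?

39

Actual critical path: Permits→Foundation→Framing→Insulate→Siding = 4+10+4+9+9 = 36 ⇒ 36 weeks.
Siding lies on that path, so at 12 weeks the path becomes 39 weeks.
The critical path is still Permits→Foundation→Framing→Insulate→Siding; finish is now 39 weeks.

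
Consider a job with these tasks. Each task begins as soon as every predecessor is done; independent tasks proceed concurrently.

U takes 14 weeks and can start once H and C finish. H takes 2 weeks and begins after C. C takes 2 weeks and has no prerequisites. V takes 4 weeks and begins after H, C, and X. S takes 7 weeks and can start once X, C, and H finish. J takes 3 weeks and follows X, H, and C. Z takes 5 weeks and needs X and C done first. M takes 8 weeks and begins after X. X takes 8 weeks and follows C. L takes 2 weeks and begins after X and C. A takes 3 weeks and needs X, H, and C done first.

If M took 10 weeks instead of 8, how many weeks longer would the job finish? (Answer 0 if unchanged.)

2

Baseline: C→X→M = 2+8+8 = 18 → 18 weeks.
M lies on that path, so at 10 weeks the path becomes 20 weeks.
The critical path is still C→X→M; finish is now 20 weeks.
Change in finish: 20 − 18 = +2 weeks.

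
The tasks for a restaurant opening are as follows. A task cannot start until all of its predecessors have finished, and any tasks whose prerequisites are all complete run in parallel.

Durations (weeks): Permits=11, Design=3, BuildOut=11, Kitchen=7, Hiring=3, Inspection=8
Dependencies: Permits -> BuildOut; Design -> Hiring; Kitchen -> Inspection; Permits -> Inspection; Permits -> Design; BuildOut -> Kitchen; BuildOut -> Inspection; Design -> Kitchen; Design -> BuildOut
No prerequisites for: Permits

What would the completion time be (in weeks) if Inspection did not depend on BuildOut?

Original critical path: Permits→Design→BuildOut→Kitchen→Inspection = 11+3+11+7+8 = 40 ⇒ 40 weeks.
Dropping BuildOut→Inspection doesn't change Inspection's earliest start (32); another predecessor still binds.
New critical path: Permits→Design→BuildOut→Kitchen→Inspection = 11+3+11+7+8 = 40 ⇒ 40 weeks.

40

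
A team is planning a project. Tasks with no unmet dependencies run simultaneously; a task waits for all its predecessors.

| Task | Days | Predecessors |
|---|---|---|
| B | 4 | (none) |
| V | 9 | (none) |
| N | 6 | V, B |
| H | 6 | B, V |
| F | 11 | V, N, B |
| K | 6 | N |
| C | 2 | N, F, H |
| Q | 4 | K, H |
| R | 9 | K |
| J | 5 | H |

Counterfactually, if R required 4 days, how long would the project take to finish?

28

As given, the longest chain is V→N→K→R = 9+6+6+9 = 30, so the finish is 30 days.
Since R is critical, the -5 change carries straight to that chain (now 25 days).
New critical path: V→N→F→C = 9+6+11+2 = 28 ⇒ 28 days.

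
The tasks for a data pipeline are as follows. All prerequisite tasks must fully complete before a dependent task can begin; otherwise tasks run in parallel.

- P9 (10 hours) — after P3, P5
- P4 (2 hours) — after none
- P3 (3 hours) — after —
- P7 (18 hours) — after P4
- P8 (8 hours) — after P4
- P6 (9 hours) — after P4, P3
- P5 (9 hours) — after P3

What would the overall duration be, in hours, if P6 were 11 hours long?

As given, the longest chain is P3→P5→P9 = 3+9+10 = 22, so the finish is 22 hours.
P6 is off the critical path — its longest chain is 12 hours, giving 10 of slack.
The critical path is still P3→P5→P9; finish is now 22 hours.

22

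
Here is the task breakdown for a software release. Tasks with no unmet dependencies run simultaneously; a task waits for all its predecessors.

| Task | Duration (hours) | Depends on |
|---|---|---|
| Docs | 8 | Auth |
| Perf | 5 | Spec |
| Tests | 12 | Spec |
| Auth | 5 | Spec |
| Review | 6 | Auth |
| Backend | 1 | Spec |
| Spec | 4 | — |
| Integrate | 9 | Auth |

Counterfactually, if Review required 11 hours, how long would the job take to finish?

The binding path is Spec→Auth→Integrate = 4+5+9 = 18; finish at 18 hours.
The longest path through Review is only 15 hours, so Review has float 3.
The binding chain switches to Spec→Auth→Review = 4+5+11 = 20; finish 20 hours.

20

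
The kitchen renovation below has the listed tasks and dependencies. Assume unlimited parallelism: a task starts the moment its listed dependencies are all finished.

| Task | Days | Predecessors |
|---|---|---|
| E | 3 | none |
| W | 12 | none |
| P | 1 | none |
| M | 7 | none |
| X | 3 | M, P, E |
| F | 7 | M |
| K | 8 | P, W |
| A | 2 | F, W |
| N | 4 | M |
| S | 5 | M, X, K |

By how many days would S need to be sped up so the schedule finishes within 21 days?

Current finish: 25 days; target: 21.
S is on every critical path, so each day cut from S cuts the finish by one (this holds down to a finish of 21).
Need 25 − 21 = 4 days off S → S becomes 1 day, finish becomes 21.

4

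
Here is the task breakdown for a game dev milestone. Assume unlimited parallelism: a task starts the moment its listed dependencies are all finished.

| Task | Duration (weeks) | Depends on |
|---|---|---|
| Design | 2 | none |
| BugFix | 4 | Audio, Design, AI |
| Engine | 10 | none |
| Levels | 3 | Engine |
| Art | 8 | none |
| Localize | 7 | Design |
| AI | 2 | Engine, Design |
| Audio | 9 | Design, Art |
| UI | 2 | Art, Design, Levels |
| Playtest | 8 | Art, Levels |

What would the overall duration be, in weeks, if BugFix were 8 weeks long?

The binding path is Art→Audio→BugFix = 8+9+4 = 21; finish at 21 weeks.
Since BugFix is critical, the +4 change carries straight to that chain (now 25 weeks).
The critical path is still Art→Audio→BugFix; finish is now 25 weeks.

25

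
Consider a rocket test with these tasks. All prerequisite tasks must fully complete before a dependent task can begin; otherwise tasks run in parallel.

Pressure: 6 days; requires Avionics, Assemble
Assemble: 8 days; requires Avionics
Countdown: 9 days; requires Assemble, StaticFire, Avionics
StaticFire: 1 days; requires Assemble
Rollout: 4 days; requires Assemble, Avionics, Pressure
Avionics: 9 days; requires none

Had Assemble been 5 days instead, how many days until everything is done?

Critical path before the change: Avionics→Assemble→Pressure→Rollout = 9+8+6+4 = 27 giving 27 days.
Since Assemble is critical, the -3 change carries straight to that chain (now 24 days).
The critical path is still Avionics→Assemble→Pressure→Rollout; finish is now 24 days.

24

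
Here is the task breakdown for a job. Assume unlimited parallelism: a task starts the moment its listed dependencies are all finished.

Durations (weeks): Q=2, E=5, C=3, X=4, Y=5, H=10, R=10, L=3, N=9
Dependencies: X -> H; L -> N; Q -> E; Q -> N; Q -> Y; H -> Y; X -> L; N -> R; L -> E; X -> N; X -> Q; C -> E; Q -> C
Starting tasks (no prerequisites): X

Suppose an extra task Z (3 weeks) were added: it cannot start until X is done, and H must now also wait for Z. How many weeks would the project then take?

Originally the project takes 26 weeks.
With Z inserted, H now waits for max(X, Z).
New critical path: X→L→N→R = 4+3+9+10 = 26 ⇒ 26 weeks.

26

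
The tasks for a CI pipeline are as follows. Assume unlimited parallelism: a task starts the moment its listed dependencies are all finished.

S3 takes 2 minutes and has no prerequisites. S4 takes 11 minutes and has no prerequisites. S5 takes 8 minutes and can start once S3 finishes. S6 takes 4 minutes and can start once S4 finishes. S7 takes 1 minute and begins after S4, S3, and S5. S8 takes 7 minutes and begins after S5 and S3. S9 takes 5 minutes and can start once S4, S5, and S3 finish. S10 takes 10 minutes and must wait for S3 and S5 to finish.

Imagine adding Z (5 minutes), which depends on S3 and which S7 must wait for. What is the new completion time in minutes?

Originally the job takes 20 minutes.
With Z inserted, S7 now waits for max(S4, S3, S5, Z).
New critical path: S3→S5→S10 = 2+8+10 = 20 ⇒ 20 minutes.

20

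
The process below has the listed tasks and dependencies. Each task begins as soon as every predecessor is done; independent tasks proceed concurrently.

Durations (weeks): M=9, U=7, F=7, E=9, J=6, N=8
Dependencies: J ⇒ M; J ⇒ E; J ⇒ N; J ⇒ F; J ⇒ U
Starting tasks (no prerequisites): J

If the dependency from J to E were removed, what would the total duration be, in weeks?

15

With the dependency in place, J→E = 6+9 = 15 sets the finish at 15 weeks.
Without J→E, E's earliest start moves from 6 to 0.
The longest chain is now J→M = 6+9 = 15, so the process takes 15 weeks.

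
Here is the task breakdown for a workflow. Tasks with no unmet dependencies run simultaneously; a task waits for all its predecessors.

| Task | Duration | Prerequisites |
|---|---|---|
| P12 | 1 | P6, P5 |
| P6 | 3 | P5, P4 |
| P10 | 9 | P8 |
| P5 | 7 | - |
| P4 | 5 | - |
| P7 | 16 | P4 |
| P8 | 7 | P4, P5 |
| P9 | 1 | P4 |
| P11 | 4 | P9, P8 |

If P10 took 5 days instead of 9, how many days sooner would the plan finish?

As given, the longest chain is P5→P8→P10 = 7+7+9 = 23, so the finish is 23 days.
P10 is on the critical path; changing it to 5 makes that path 19 days.
The binding chain switches to P4→P7 = 5+16 = 21; finish 21 days.
Change in finish: 21 − 23 = -2 days.

2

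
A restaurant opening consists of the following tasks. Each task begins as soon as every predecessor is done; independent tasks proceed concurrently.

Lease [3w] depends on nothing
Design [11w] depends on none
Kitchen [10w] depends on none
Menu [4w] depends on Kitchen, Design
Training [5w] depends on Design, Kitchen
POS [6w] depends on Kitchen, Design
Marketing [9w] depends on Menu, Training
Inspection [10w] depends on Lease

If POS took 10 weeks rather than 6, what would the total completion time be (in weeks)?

As given, the longest chain is Design→Training→Marketing = 11+5+9 = 25, so the finish is 25 weeks.
POS has 8 weeks of float (longest path through it is 17).
That remains the longest chain; total 25 weeks.

25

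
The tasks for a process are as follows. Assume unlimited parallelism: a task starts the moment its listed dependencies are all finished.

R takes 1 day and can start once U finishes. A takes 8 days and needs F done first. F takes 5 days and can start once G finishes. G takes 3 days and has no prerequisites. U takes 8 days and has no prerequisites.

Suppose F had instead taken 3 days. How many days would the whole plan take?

Critical path before the change: G→F→A = 3+5+8 = 16 giving 16 days.
Since F is critical, the -2 change carries straight to that chain (now 14 days).
No other chain overtakes it, so the finish is 14 days.

14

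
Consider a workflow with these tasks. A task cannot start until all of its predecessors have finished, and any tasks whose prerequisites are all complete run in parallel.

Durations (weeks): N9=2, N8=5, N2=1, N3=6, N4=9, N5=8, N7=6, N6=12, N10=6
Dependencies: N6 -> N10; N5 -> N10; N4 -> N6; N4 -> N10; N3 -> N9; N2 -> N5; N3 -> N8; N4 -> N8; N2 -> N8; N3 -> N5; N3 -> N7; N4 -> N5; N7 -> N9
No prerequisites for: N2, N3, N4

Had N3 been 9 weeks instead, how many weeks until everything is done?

27

As given, the longest chain is N4→N6→N10 = 9+12+6 = 27, so the finish is 27 weeks.
N3 has 7 weeks of float (longest path through it is 20).
No other chain overtakes it, so the finish is 27 weeks.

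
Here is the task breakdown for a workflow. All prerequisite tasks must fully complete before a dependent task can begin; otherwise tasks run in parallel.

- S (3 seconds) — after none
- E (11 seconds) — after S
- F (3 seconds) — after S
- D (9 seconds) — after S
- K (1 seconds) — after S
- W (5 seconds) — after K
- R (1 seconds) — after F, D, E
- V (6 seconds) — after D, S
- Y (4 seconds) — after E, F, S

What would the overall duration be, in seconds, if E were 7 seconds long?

18

Critical path before the change: S→E→Y = 3+11+4 = 18 giving 18 seconds.
E lies on that path, so at 7 seconds the path becomes 14 seconds.
New critical path: S→D→V = 3+9+6 = 18 ⇒ 18 seconds.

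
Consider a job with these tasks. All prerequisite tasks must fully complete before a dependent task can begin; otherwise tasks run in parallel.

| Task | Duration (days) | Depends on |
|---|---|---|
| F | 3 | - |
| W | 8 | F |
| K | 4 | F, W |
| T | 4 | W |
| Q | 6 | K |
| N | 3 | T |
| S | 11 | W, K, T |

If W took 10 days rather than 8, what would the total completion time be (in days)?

Actual critical path: F→W→K→S = 3+8+4+11 = 26 ⇒ 26 days.
Since W is critical, the +2 change carries straight to that chain (now 28 days).
The critical path is still F→W→K→S; finish is now 28 days.

28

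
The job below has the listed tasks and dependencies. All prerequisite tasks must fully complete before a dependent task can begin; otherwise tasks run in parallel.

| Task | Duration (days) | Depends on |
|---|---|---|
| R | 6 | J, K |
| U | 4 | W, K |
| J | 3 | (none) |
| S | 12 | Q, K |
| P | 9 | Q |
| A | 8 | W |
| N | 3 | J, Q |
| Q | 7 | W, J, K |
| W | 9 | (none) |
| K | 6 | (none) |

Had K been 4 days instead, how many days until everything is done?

28

Baseline: W→Q→S = 9+7+12 = 28 → 28 days.
K is off the critical path — its longest chain is 25 days, giving 3 of slack.
That remains the longest chain; total 28 days.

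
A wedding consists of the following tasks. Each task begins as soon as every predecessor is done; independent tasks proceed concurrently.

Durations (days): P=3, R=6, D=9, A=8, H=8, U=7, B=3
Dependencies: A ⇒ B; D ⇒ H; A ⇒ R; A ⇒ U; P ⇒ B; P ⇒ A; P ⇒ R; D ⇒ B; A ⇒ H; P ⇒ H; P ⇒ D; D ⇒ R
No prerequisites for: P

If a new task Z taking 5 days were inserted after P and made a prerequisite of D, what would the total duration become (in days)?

25

Originally the plan takes 20 days.
With Z inserted, D now waits for max(P, Z).
New critical path: P→Z→D→H = 3+5+9+8 = 25 ⇒ 25 days.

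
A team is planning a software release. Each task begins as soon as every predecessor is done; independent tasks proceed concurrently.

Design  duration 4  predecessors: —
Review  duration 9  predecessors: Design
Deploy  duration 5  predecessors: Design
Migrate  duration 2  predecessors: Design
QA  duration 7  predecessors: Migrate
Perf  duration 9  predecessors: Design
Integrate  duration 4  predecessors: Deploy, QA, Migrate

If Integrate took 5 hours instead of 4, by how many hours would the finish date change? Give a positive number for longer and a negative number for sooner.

Actual critical path: Design→Migrate→QA→Integrate = 4+2+7+4 = 17 ⇒ 17 hours.
Integrate lies on that path, so at 5 hours the path becomes 18 hours.
No other chain overtakes it, so the finish is 18 hours.
Change in finish: 18 − 17 = +1 hours.

1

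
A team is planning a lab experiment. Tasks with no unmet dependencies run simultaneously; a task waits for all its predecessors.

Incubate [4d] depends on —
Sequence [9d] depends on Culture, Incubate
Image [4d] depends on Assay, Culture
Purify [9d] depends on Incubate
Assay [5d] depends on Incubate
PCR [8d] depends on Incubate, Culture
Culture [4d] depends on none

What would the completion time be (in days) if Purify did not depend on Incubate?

13

Before: longest chain Culture→Sequence = 4+9 = 13, finish 13.
Without Incubate→Purify, Purify's earliest start moves from 4 to 0.
New critical path: Culture→Sequence = 4+9 = 13 ⇒ 13 days.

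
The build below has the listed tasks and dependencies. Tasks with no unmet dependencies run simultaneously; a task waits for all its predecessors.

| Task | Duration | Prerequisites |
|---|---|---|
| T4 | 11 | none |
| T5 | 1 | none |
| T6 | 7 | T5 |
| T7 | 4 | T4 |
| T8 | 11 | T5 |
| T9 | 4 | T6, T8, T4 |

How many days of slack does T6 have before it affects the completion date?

4

Critical path: T5→T8→T9 = 1+11+4 = 16, so the finish is 16 days.
The longest chain containing T6 totals 12 days.
Float = 16 − 12 = 4.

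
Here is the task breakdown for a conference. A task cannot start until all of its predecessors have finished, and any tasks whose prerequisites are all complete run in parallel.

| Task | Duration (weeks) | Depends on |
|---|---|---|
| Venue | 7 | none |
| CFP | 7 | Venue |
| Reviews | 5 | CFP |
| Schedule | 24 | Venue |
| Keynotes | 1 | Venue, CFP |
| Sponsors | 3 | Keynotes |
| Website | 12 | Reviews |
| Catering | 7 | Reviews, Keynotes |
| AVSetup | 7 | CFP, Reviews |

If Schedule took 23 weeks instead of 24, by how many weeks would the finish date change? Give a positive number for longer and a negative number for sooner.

0

Baseline: Venue→Schedule = 7+24 = 31 → 31 weeks.
Since Schedule is critical, the -1 change carries straight to that chain (now 30 weeks).
New critical path: Venue→CFP→Reviews→Website = 7+7+5+12 = 31 ⇒ 31 weeks.
Change in finish: 31 − 31 = +0 weeks.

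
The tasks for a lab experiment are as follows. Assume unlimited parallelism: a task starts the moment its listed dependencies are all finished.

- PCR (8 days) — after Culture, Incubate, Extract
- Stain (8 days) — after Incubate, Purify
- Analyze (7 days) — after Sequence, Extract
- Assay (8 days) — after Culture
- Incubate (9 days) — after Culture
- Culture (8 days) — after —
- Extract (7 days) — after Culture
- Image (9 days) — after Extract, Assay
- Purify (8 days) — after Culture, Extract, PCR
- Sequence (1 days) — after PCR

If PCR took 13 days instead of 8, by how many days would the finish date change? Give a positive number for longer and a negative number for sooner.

5

As given, the longest chain is Culture→Incubate→PCR→Purify→Stain = 8+9+8+8+8 = 41, so the finish is 41 days.
Since PCR is critical, the +5 change carries straight to that chain (now 46 days).
That remains the longest chain; total 46 days.
Change in finish: 46 − 41 = +5 days.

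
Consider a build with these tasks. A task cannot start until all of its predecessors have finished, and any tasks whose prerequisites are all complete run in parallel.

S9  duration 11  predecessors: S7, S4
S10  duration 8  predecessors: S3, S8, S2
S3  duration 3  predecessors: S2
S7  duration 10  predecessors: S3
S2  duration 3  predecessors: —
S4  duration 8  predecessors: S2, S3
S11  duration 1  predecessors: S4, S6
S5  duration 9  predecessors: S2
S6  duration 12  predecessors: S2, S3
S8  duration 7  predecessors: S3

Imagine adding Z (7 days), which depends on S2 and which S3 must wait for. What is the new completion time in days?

Originally the project takes 27 days.
With Z inserted, S3 now waits for max(S2, Z).
New critical path: S2→Z→S3→S7→S9 = 3+7+3+10+11 = 34 ⇒ 34 days.

34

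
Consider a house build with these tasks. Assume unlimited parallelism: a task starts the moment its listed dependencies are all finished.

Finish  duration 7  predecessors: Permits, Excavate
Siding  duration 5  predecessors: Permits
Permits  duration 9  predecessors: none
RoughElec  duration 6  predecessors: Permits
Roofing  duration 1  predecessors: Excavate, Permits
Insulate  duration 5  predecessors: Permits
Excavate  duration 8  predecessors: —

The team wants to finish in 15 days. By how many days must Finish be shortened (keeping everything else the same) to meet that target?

Current finish: 16 days; target: 15.
Finish is on every critical path, so each day cut from Finish cuts the finish by one (this holds down to a finish of 15).
Need 16 − 15 = 1 day off Finish → Finish becomes 6 days, finish becomes 15.

1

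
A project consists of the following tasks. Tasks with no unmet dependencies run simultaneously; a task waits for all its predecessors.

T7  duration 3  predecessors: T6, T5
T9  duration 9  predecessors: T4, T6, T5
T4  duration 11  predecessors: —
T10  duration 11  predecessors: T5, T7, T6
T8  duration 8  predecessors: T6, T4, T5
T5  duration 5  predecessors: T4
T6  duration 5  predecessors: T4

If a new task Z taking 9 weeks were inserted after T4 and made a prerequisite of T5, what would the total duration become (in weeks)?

39

Originally the project takes 30 weeks.
With Z inserted, T5 now waits for max(T4, Z).
New critical path: T4→Z→T5→T7→T10 = 11+9+5+3+11 = 39 ⇒ 39 weeks.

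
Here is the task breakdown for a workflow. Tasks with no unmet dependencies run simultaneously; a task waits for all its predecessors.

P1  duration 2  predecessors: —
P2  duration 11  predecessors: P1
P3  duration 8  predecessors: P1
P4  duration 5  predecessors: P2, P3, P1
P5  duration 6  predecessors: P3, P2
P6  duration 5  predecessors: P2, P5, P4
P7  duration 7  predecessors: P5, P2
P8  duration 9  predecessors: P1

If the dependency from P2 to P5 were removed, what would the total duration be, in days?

With the dependency in place, P1→P2→P5→P7 = 2+11+6+7 = 26 sets the finish at 26 days.
Without P2→P5, P5's earliest start moves from 13 to 10.
New critical path: P1→P2→P4→P6 = 2+11+5+5 = 23 ⇒ 23 days.

23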